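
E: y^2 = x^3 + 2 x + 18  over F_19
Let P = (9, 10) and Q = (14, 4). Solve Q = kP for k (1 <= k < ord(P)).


Enumerate multiples of P until we hit Q = (14, 4):
  1P = (9, 10)
  2P = (5, 1)
  3P = (16, 17)
  4P = (14, 4)
Match found at i = 4.

k = 4


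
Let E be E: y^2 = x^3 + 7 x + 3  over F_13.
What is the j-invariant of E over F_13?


Delta = -16(4 a^3 + 27 b^2) mod 13 = 4
-1728 * (4 a)^3 = -1728 * (4*7)^3 mod 13 = 8
j = 8 * 4^(-1) mod 13 = 2

j = 2 (mod 13)


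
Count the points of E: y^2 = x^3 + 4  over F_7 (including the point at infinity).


For each x in F_7, count y with y^2 = x^3 + 0 x + 4 mod 7:
  x = 0: RHS = 4, y in [2, 5]  -> 2 point(s)
Affine points: 2. Add the point at infinity: total = 3.

#E(F_7) = 3


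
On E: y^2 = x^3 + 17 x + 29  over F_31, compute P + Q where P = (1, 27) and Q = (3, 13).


P != Q, so use the chord formula.
s = (y2 - y1) / (x2 - x1) = (17) / (2) mod 31 = 24
x3 = s^2 - x1 - x2 mod 31 = 24^2 - 1 - 3 = 14
y3 = s (x1 - x3) - y1 mod 31 = 24 * (1 - 14) - 27 = 2

P + Q = (14, 2)


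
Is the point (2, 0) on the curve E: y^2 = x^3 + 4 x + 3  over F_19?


Check whether y^2 = x^3 + 4 x + 3 (mod 19) for (x, y) = (2, 0).
LHS: y^2 = 0^2 mod 19 = 0
RHS: x^3 + 4 x + 3 = 2^3 + 4*2 + 3 mod 19 = 0
LHS = RHS

Yes, on the curve


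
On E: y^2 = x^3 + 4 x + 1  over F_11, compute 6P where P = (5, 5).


k = 6 = 110_2 (binary, LSB first: 011)
Double-and-add from P = (5, 5):
  bit 0 = 0: acc unchanged = O
  bit 1 = 1: acc = O + (5, 6) = (5, 6)
  bit 2 = 1: acc = (5, 6) + (5, 5) = O

6P = O


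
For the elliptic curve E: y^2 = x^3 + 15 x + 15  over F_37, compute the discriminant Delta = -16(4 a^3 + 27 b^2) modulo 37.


4 a^3 + 27 b^2 = 4*15^3 + 27*15^2 = 13500 + 6075 = 19575
Delta = -16 * (19575) = -313200
Delta mod 37 = 5

Delta = 5 (mod 37)


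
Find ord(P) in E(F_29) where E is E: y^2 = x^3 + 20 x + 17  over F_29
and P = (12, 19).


Compute successive multiples of P until we hit O:
  1P = (12, 19)
  2P = (10, 17)
  3P = (8, 14)
  4P = (16, 5)
  5P = (6, 18)
  6P = (7, 6)
  7P = (4, 25)
  8P = (19, 8)
  ... (continuing to 34P)
  34P = O

ord(P) = 34


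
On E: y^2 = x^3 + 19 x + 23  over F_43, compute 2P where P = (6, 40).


Doubling: s = (3 x1^2 + a) / (2 y1)
s = (3*6^2 + 19) / (2*40) mod 43 = 29
x3 = s^2 - 2 x1 mod 43 = 29^2 - 2*6 = 12
y3 = s (x1 - x3) - y1 mod 43 = 29 * (6 - 12) - 40 = 1

2P = (12, 1)


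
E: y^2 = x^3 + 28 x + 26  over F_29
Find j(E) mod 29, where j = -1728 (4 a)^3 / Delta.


Delta = -16(4 a^3 + 27 b^2) mod 29 = 4
-1728 * (4 a)^3 = -1728 * (4*28)^3 mod 29 = 15
j = 15 * 4^(-1) mod 29 = 11

j = 11 (mod 29)


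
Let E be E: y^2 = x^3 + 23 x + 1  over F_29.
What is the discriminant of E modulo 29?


4 a^3 + 27 b^2 = 4*23^3 + 27*1^2 = 48668 + 27 = 48695
Delta = -16 * (48695) = -779120
Delta mod 29 = 23

Delta = 23 (mod 29)


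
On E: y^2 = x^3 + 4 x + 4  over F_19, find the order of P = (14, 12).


Compute successive multiples of P until we hit O:
  1P = (14, 12)
  2P = (2, 18)
  3P = (8, 4)
  4P = (3, 9)
  5P = (6, 4)
  6P = (0, 2)
  7P = (9, 16)
  8P = (5, 15)
  ... (continuing to 26P)
  26P = O

ord(P) = 26


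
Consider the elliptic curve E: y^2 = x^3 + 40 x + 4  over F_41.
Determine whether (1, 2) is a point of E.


Check whether y^2 = x^3 + 40 x + 4 (mod 41) for (x, y) = (1, 2).
LHS: y^2 = 2^2 mod 41 = 4
RHS: x^3 + 40 x + 4 = 1^3 + 40*1 + 4 mod 41 = 4
LHS = RHS

Yes, on the curve


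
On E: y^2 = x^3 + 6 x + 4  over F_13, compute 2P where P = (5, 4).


Doubling: s = (3 x1^2 + a) / (2 y1)
s = (3*5^2 + 6) / (2*4) mod 13 = 2
x3 = s^2 - 2 x1 mod 13 = 2^2 - 2*5 = 7
y3 = s (x1 - x3) - y1 mod 13 = 2 * (5 - 7) - 4 = 5

2P = (7, 5)


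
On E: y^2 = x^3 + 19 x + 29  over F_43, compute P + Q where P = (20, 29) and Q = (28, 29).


P != Q, so use the chord formula.
s = (y2 - y1) / (x2 - x1) = (0) / (8) mod 43 = 0
x3 = s^2 - x1 - x2 mod 43 = 0^2 - 20 - 28 = 38
y3 = s (x1 - x3) - y1 mod 43 = 0 * (20 - 38) - 29 = 14

P + Q = (38, 14)


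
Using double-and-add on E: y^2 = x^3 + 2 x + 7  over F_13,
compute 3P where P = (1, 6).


k = 3 = 11_2 (binary, LSB first: 11)
Double-and-add from P = (1, 6):
  bit 0 = 1: acc = O + (1, 6) = (1, 6)
  bit 1 = 1: acc = (1, 6) + (10, 0) = (1, 7)

3P = (1, 7)


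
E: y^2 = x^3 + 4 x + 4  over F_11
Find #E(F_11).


For each x in F_11, count y with y^2 = x^3 + 4 x + 4 mod 11:
  x = 0: RHS = 4, y in [2, 9]  -> 2 point(s)
  x = 1: RHS = 9, y in [3, 8]  -> 2 point(s)
  x = 2: RHS = 9, y in [3, 8]  -> 2 point(s)
  x = 7: RHS = 1, y in [1, 10]  -> 2 point(s)
  x = 8: RHS = 9, y in [3, 8]  -> 2 point(s)
Affine points: 10. Add the point at infinity: total = 11.

#E(F_11) = 11


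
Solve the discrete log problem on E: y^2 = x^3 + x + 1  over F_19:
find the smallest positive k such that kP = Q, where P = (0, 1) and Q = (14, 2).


Enumerate multiples of P until we hit Q = (14, 2):
  1P = (0, 1)
  2P = (5, 6)
  3P = (15, 3)
  4P = (9, 13)
  5P = (16, 3)
  6P = (14, 2)
Match found at i = 6.

k = 6


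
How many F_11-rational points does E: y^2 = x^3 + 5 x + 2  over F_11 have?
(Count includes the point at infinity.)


For each x in F_11, count y with y^2 = x^3 + 5 x + 2 mod 11:
  x = 2: RHS = 9, y in [3, 8]  -> 2 point(s)
  x = 3: RHS = 0, y in [0]  -> 1 point(s)
  x = 4: RHS = 9, y in [3, 8]  -> 2 point(s)
  x = 5: RHS = 9, y in [3, 8]  -> 2 point(s)
  x = 8: RHS = 4, y in [2, 9]  -> 2 point(s)
Affine points: 9. Add the point at infinity: total = 10.

#E(F_11) = 10


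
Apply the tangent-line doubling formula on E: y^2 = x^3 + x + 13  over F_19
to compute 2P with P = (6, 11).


Doubling: s = (3 x1^2 + a) / (2 y1)
s = (3*6^2 + 1) / (2*11) mod 19 = 11
x3 = s^2 - 2 x1 mod 19 = 11^2 - 2*6 = 14
y3 = s (x1 - x3) - y1 mod 19 = 11 * (6 - 14) - 11 = 15

2P = (14, 15)


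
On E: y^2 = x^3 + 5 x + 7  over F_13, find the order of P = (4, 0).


Compute successive multiples of P until we hit O:
  1P = (4, 0)
  2P = O

ord(P) = 2


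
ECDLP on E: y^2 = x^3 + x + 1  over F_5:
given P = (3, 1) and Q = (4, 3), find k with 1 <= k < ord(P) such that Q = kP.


Enumerate multiples of P until we hit Q = (4, 3):
  1P = (3, 1)
  2P = (0, 1)
  3P = (2, 4)
  4P = (4, 2)
  5P = (4, 3)
Match found at i = 5.

k = 5


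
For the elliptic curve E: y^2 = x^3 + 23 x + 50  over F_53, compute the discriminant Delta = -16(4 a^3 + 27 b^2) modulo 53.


4 a^3 + 27 b^2 = 4*23^3 + 27*50^2 = 48668 + 67500 = 116168
Delta = -16 * (116168) = -1858688
Delta mod 53 = 22

Delta = 22 (mod 53)


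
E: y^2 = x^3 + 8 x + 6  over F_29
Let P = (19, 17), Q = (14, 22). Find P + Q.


P != Q, so use the chord formula.
s = (y2 - y1) / (x2 - x1) = (5) / (24) mod 29 = 28
x3 = s^2 - x1 - x2 mod 29 = 28^2 - 19 - 14 = 26
y3 = s (x1 - x3) - y1 mod 29 = 28 * (19 - 26) - 17 = 19

P + Q = (26, 19)


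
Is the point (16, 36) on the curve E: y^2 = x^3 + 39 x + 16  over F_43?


Check whether y^2 = x^3 + 39 x + 16 (mod 43) for (x, y) = (16, 36).
LHS: y^2 = 36^2 mod 43 = 6
RHS: x^3 + 39 x + 16 = 16^3 + 39*16 + 16 mod 43 = 6
LHS = RHS

Yes, on the curve


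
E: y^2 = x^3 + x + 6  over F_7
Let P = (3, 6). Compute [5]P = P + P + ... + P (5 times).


k = 5 = 101_2 (binary, LSB first: 101)
Double-and-add from P = (3, 6):
  bit 0 = 1: acc = O + (3, 6) = (3, 6)
  bit 1 = 0: acc unchanged = (3, 6)
  bit 2 = 1: acc = (3, 6) + (2, 4) = (6, 2)

5P = (6, 2)


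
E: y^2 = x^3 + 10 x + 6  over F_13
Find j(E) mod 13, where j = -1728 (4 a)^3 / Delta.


Delta = -16(4 a^3 + 27 b^2) mod 13 = 8
-1728 * (4 a)^3 = -1728 * (4*10)^3 mod 13 = 1
j = 1 * 8^(-1) mod 13 = 5

j = 5 (mod 13)


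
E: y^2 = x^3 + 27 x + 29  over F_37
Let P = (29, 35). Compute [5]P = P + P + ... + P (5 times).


k = 5 = 101_2 (binary, LSB first: 101)
Double-and-add from P = (29, 35):
  bit 0 = 1: acc = O + (29, 35) = (29, 35)
  bit 1 = 0: acc unchanged = (29, 35)
  bit 2 = 1: acc = (29, 35) + (36, 36) = (6, 0)

5P = (6, 0)


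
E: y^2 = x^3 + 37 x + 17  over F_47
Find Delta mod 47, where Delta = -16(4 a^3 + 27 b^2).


4 a^3 + 27 b^2 = 4*37^3 + 27*17^2 = 202612 + 7803 = 210415
Delta = -16 * (210415) = -3366640
Delta mod 47 = 17

Delta = 17 (mod 47)


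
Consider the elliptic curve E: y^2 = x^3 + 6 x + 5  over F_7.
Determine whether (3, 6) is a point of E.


Check whether y^2 = x^3 + 6 x + 5 (mod 7) for (x, y) = (3, 6).
LHS: y^2 = 6^2 mod 7 = 1
RHS: x^3 + 6 x + 5 = 3^3 + 6*3 + 5 mod 7 = 1
LHS = RHS

Yes, on the curve


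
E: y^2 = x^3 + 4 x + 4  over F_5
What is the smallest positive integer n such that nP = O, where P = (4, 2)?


Compute successive multiples of P until we hit O:
  1P = (4, 2)
  2P = (1, 2)
  3P = (0, 3)
  4P = (2, 0)
  5P = (0, 2)
  6P = (1, 3)
  7P = (4, 3)
  8P = O

ord(P) = 8


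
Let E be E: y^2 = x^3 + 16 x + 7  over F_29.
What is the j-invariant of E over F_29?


Delta = -16(4 a^3 + 27 b^2) mod 29 = 18
-1728 * (4 a)^3 = -1728 * (4*16)^3 mod 29 = 11
j = 11 * 18^(-1) mod 29 = 28

j = 28 (mod 29)


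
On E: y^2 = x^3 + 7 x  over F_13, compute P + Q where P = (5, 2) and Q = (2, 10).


P != Q, so use the chord formula.
s = (y2 - y1) / (x2 - x1) = (8) / (10) mod 13 = 6
x3 = s^2 - x1 - x2 mod 13 = 6^2 - 5 - 2 = 3
y3 = s (x1 - x3) - y1 mod 13 = 6 * (5 - 3) - 2 = 10

P + Q = (3, 10)


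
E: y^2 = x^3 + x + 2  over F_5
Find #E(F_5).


For each x in F_5, count y with y^2 = x^3 + 1 x + 2 mod 5:
  x = 1: RHS = 4, y in [2, 3]  -> 2 point(s)
  x = 4: RHS = 0, y in [0]  -> 1 point(s)
Affine points: 3. Add the point at infinity: total = 4.

#E(F_5) = 4


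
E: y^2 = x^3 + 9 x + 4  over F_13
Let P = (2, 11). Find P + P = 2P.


Doubling: s = (3 x1^2 + a) / (2 y1)
s = (3*2^2 + 9) / (2*11) mod 13 = 11
x3 = s^2 - 2 x1 mod 13 = 11^2 - 2*2 = 0
y3 = s (x1 - x3) - y1 mod 13 = 11 * (2 - 0) - 11 = 11

2P = (0, 11)


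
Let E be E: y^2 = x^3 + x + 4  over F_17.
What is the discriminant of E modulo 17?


4 a^3 + 27 b^2 = 4*1^3 + 27*4^2 = 4 + 432 = 436
Delta = -16 * (436) = -6976
Delta mod 17 = 11

Delta = 11 (mod 17)


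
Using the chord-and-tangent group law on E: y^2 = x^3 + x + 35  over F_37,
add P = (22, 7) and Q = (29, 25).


P != Q, so use the chord formula.
s = (y2 - y1) / (x2 - x1) = (18) / (7) mod 37 = 29
x3 = s^2 - x1 - x2 mod 37 = 29^2 - 22 - 29 = 13
y3 = s (x1 - x3) - y1 mod 37 = 29 * (22 - 13) - 7 = 32

P + Q = (13, 32)


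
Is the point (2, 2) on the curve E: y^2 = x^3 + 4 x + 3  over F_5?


Check whether y^2 = x^3 + 4 x + 3 (mod 5) for (x, y) = (2, 2).
LHS: y^2 = 2^2 mod 5 = 4
RHS: x^3 + 4 x + 3 = 2^3 + 4*2 + 3 mod 5 = 4
LHS = RHS

Yes, on the curve


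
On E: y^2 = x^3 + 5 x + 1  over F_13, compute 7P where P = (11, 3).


k = 7 = 111_2 (binary, LSB first: 111)
Double-and-add from P = (11, 3):
  bit 0 = 1: acc = O + (11, 3) = (11, 3)
  bit 1 = 1: acc = (11, 3) + (3, 11) = (0, 12)
  bit 2 = 1: acc = (0, 12) + (6, 0) = (11, 10)

7P = (11, 10)


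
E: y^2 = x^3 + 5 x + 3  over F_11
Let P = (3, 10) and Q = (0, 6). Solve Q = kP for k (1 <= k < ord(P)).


Enumerate multiples of P until we hit Q = (0, 6):
  1P = (3, 10)
  2P = (8, 4)
  3P = (1, 3)
  4P = (0, 6)
Match found at i = 4.

k = 4


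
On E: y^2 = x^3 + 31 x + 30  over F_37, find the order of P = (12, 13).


Compute successive multiples of P until we hit O:
  1P = (12, 13)
  2P = (1, 5)
  3P = (23, 16)
  4P = (14, 10)
  5P = (4, 12)
  6P = (32, 3)
  7P = (21, 10)
  8P = (0, 20)
  ... (continuing to 21P)
  21P = O

ord(P) = 21


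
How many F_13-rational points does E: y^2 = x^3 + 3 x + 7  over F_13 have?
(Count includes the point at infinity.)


For each x in F_13, count y with y^2 = x^3 + 3 x + 7 mod 13:
  x = 3: RHS = 4, y in [2, 11]  -> 2 point(s)
  x = 5: RHS = 4, y in [2, 11]  -> 2 point(s)
  x = 8: RHS = 10, y in [6, 7]  -> 2 point(s)
  x = 9: RHS = 9, y in [3, 10]  -> 2 point(s)
  x = 10: RHS = 10, y in [6, 7]  -> 2 point(s)
  x = 12: RHS = 3, y in [4, 9]  -> 2 point(s)
Affine points: 12. Add the point at infinity: total = 13.

#E(F_13) = 13


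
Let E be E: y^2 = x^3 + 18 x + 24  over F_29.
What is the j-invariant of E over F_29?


Delta = -16(4 a^3 + 27 b^2) mod 29 = 28
-1728 * (4 a)^3 = -1728 * (4*18)^3 mod 29 = 13
j = 13 * 28^(-1) mod 29 = 16

j = 16 (mod 29)


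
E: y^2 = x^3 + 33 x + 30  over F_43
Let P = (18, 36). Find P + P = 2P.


Doubling: s = (3 x1^2 + a) / (2 y1)
s = (3*18^2 + 33) / (2*36) mod 43 = 5
x3 = s^2 - 2 x1 mod 43 = 5^2 - 2*18 = 32
y3 = s (x1 - x3) - y1 mod 43 = 5 * (18 - 32) - 36 = 23

2P = (32, 23)


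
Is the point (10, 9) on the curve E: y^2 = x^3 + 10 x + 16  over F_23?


Check whether y^2 = x^3 + 10 x + 16 (mod 23) for (x, y) = (10, 9).
LHS: y^2 = 9^2 mod 23 = 12
RHS: x^3 + 10 x + 16 = 10^3 + 10*10 + 16 mod 23 = 12
LHS = RHS

Yes, on the curve


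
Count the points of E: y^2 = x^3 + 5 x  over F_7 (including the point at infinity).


For each x in F_7, count y with y^2 = x^3 + 5 x + 0 mod 7:
  x = 0: RHS = 0, y in [0]  -> 1 point(s)
  x = 2: RHS = 4, y in [2, 5]  -> 2 point(s)
  x = 3: RHS = 0, y in [0]  -> 1 point(s)
  x = 4: RHS = 0, y in [0]  -> 1 point(s)
  x = 6: RHS = 1, y in [1, 6]  -> 2 point(s)
Affine points: 7. Add the point at infinity: total = 8.

#E(F_7) = 8


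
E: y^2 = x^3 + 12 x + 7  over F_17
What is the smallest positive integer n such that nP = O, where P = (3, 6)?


Compute successive multiples of P until we hit O:
  1P = (3, 6)
  2P = (12, 3)
  3P = (4, 0)
  4P = (12, 14)
  5P = (3, 11)
  6P = O

ord(P) = 6


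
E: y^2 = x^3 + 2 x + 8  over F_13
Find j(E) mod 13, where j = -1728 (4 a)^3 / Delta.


Delta = -16(4 a^3 + 27 b^2) mod 13 = 11
-1728 * (4 a)^3 = -1728 * (4*2)^3 mod 13 = 5
j = 5 * 11^(-1) mod 13 = 4

j = 4 (mod 13)


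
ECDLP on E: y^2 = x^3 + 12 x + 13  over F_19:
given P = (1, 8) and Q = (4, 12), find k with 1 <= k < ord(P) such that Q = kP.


Enumerate multiples of P until we hit Q = (4, 12):
  1P = (1, 8)
  2P = (4, 7)
  3P = (12, 2)
  4P = (3, 0)
  5P = (12, 17)
  6P = (4, 12)
Match found at i = 6.

k = 6


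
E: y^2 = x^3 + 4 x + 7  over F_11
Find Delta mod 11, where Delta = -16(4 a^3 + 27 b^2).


4 a^3 + 27 b^2 = 4*4^3 + 27*7^2 = 256 + 1323 = 1579
Delta = -16 * (1579) = -25264
Delta mod 11 = 3

Delta = 3 (mod 11)


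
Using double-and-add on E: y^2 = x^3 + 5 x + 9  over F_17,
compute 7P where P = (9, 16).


k = 7 = 111_2 (binary, LSB first: 111)
Double-and-add from P = (9, 16):
  bit 0 = 1: acc = O + (9, 16) = (9, 16)
  bit 1 = 1: acc = (9, 16) + (7, 8) = (0, 3)
  bit 2 = 1: acc = (0, 3) + (4, 12) = (0, 14)

7P = (0, 14)


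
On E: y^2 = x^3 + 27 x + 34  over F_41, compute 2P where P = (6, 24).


Doubling: s = (3 x1^2 + a) / (2 y1)
s = (3*6^2 + 27) / (2*24) mod 41 = 31
x3 = s^2 - 2 x1 mod 41 = 31^2 - 2*6 = 6
y3 = s (x1 - x3) - y1 mod 41 = 31 * (6 - 6) - 24 = 17

2P = (6, 17)


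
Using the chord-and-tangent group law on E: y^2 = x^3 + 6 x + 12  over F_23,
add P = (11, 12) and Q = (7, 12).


P != Q, so use the chord formula.
s = (y2 - y1) / (x2 - x1) = (0) / (19) mod 23 = 0
x3 = s^2 - x1 - x2 mod 23 = 0^2 - 11 - 7 = 5
y3 = s (x1 - x3) - y1 mod 23 = 0 * (11 - 5) - 12 = 11

P + Q = (5, 11)


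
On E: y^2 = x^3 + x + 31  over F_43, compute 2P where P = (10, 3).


Doubling: s = (3 x1^2 + a) / (2 y1)
s = (3*10^2 + 1) / (2*3) mod 43 = 0
x3 = s^2 - 2 x1 mod 43 = 0^2 - 2*10 = 23
y3 = s (x1 - x3) - y1 mod 43 = 0 * (10 - 23) - 3 = 40

2P = (23, 40)


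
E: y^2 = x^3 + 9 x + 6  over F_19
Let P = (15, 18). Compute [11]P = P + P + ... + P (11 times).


k = 11 = 1011_2 (binary, LSB first: 1101)
Double-and-add from P = (15, 18):
  bit 0 = 1: acc = O + (15, 18) = (15, 18)
  bit 1 = 1: acc = (15, 18) + (8, 1) = (5, 9)
  bit 2 = 0: acc unchanged = (5, 9)
  bit 3 = 1: acc = (5, 9) + (1, 15) = (1, 4)

11P = (1, 4)


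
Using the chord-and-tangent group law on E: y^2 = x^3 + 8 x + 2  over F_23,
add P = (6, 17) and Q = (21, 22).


P != Q, so use the chord formula.
s = (y2 - y1) / (x2 - x1) = (5) / (15) mod 23 = 8
x3 = s^2 - x1 - x2 mod 23 = 8^2 - 6 - 21 = 14
y3 = s (x1 - x3) - y1 mod 23 = 8 * (6 - 14) - 17 = 11

P + Q = (14, 11)


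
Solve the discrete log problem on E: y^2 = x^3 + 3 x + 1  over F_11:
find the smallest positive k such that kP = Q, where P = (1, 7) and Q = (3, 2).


Enumerate multiples of P until we hit Q = (3, 2):
  1P = (1, 7)
  2P = (2, 2)
  3P = (0, 10)
  4P = (8, 3)
  5P = (3, 2)
Match found at i = 5.

k = 5


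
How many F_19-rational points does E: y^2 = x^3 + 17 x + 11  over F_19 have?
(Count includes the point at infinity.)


For each x in F_19, count y with y^2 = x^3 + 17 x + 11 mod 19:
  x = 0: RHS = 11, y in [7, 12]  -> 2 point(s)
  x = 6: RHS = 6, y in [5, 14]  -> 2 point(s)
  x = 7: RHS = 17, y in [6, 13]  -> 2 point(s)
  x = 9: RHS = 0, y in [0]  -> 1 point(s)
  x = 11: RHS = 9, y in [3, 16]  -> 2 point(s)
  x = 12: RHS = 5, y in [9, 10]  -> 2 point(s)
  x = 13: RHS = 16, y in [4, 15]  -> 2 point(s)
  x = 16: RHS = 9, y in [3, 16]  -> 2 point(s)
  x = 17: RHS = 7, y in [8, 11]  -> 2 point(s)
Affine points: 17. Add the point at infinity: total = 18.

#E(F_19) = 18


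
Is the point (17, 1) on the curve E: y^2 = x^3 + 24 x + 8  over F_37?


Check whether y^2 = x^3 + 24 x + 8 (mod 37) for (x, y) = (17, 1).
LHS: y^2 = 1^2 mod 37 = 1
RHS: x^3 + 24 x + 8 = 17^3 + 24*17 + 8 mod 37 = 1
LHS = RHS

Yes, on the curve


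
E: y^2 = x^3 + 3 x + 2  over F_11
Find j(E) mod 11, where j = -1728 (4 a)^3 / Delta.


Delta = -16(4 a^3 + 27 b^2) mod 11 = 9
-1728 * (4 a)^3 = -1728 * (4*3)^3 mod 11 = 10
j = 10 * 9^(-1) mod 11 = 6

j = 6 (mod 11)


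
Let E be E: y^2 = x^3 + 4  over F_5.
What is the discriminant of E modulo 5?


4 a^3 + 27 b^2 = 4*0^3 + 27*4^2 = 0 + 432 = 432
Delta = -16 * (432) = -6912
Delta mod 5 = 3

Delta = 3 (mod 5)


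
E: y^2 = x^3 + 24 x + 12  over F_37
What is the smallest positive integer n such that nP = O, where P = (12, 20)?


Compute successive multiples of P until we hit O:
  1P = (12, 20)
  2P = (29, 23)
  3P = (0, 30)
  4P = (0, 7)
  5P = (29, 14)
  6P = (12, 17)
  7P = O

ord(P) = 7


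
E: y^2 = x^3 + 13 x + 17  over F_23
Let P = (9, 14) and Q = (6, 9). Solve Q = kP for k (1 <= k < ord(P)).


Enumerate multiples of P until we hit Q = (6, 9):
  1P = (9, 14)
  2P = (21, 11)
  3P = (6, 14)
  4P = (8, 9)
  5P = (8, 14)
  6P = (6, 9)
Match found at i = 6.

k = 6


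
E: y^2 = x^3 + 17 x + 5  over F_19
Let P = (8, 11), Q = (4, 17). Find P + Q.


P != Q, so use the chord formula.
s = (y2 - y1) / (x2 - x1) = (6) / (15) mod 19 = 8
x3 = s^2 - x1 - x2 mod 19 = 8^2 - 8 - 4 = 14
y3 = s (x1 - x3) - y1 mod 19 = 8 * (8 - 14) - 11 = 17

P + Q = (14, 17)


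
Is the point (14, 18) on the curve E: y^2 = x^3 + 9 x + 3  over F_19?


Check whether y^2 = x^3 + 9 x + 3 (mod 19) for (x, y) = (14, 18).
LHS: y^2 = 18^2 mod 19 = 1
RHS: x^3 + 9 x + 3 = 14^3 + 9*14 + 3 mod 19 = 4
LHS != RHS

No, not on the curve


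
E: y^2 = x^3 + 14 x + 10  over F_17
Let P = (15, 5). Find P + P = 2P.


Doubling: s = (3 x1^2 + a) / (2 y1)
s = (3*15^2 + 14) / (2*5) mod 17 = 6
x3 = s^2 - 2 x1 mod 17 = 6^2 - 2*15 = 6
y3 = s (x1 - x3) - y1 mod 17 = 6 * (15 - 6) - 5 = 15

2P = (6, 15)


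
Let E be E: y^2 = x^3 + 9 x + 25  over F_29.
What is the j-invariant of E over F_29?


Delta = -16(4 a^3 + 27 b^2) mod 29 = 24
-1728 * (4 a)^3 = -1728 * (4*9)^3 mod 29 = 27
j = 27 * 24^(-1) mod 29 = 12

j = 12 (mod 29)


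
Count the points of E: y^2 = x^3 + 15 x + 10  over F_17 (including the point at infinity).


For each x in F_17, count y with y^2 = x^3 + 15 x + 10 mod 17:
  x = 1: RHS = 9, y in [3, 14]  -> 2 point(s)
  x = 4: RHS = 15, y in [7, 10]  -> 2 point(s)
  x = 7: RHS = 16, y in [4, 13]  -> 2 point(s)
  x = 8: RHS = 13, y in [8, 9]  -> 2 point(s)
  x = 10: RHS = 4, y in [2, 15]  -> 2 point(s)
Affine points: 10. Add the point at infinity: total = 11.

#E(F_17) = 11


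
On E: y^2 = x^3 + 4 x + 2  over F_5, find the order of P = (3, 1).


Compute successive multiples of P until we hit O:
  1P = (3, 1)
  2P = (3, 4)
  3P = O

ord(P) = 3


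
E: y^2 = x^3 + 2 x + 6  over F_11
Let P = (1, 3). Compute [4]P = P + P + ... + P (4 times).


k = 4 = 100_2 (binary, LSB first: 001)
Double-and-add from P = (1, 3):
  bit 0 = 0: acc unchanged = O
  bit 1 = 0: acc unchanged = O
  bit 2 = 1: acc = O + (5, 8) = (5, 8)

4P = (5, 8)


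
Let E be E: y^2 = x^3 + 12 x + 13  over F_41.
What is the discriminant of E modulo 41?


4 a^3 + 27 b^2 = 4*12^3 + 27*13^2 = 6912 + 4563 = 11475
Delta = -16 * (11475) = -183600
Delta mod 41 = 39

Delta = 39 (mod 41)


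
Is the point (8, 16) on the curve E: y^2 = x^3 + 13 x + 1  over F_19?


Check whether y^2 = x^3 + 13 x + 1 (mod 19) for (x, y) = (8, 16).
LHS: y^2 = 16^2 mod 19 = 9
RHS: x^3 + 13 x + 1 = 8^3 + 13*8 + 1 mod 19 = 9
LHS = RHS

Yes, on the curve


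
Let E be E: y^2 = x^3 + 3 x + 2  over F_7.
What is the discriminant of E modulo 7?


4 a^3 + 27 b^2 = 4*3^3 + 27*2^2 = 108 + 108 = 216
Delta = -16 * (216) = -3456
Delta mod 7 = 2

Delta = 2 (mod 7)


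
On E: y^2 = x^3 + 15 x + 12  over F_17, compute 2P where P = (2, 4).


Doubling: s = (3 x1^2 + a) / (2 y1)
s = (3*2^2 + 15) / (2*4) mod 17 = 14
x3 = s^2 - 2 x1 mod 17 = 14^2 - 2*2 = 5
y3 = s (x1 - x3) - y1 mod 17 = 14 * (2 - 5) - 4 = 5

2P = (5, 5)


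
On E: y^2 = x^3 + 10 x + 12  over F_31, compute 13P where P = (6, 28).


k = 13 = 1101_2 (binary, LSB first: 1011)
Double-and-add from P = (6, 28):
  bit 0 = 1: acc = O + (6, 28) = (6, 28)
  bit 1 = 0: acc unchanged = (6, 28)
  bit 2 = 1: acc = (6, 28) + (9, 26) = (13, 18)
  bit 3 = 1: acc = (13, 18) + (21, 11) = (6, 3)

13P = (6, 3)


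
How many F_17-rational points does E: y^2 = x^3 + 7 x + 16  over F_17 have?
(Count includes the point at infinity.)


For each x in F_17, count y with y^2 = x^3 + 7 x + 16 mod 17:
  x = 0: RHS = 16, y in [4, 13]  -> 2 point(s)
  x = 2: RHS = 4, y in [2, 15]  -> 2 point(s)
  x = 3: RHS = 13, y in [8, 9]  -> 2 point(s)
  x = 6: RHS = 2, y in [6, 11]  -> 2 point(s)
  x = 7: RHS = 0, y in [0]  -> 1 point(s)
  x = 9: RHS = 9, y in [3, 14]  -> 2 point(s)
  x = 10: RHS = 15, y in [7, 10]  -> 2 point(s)
  x = 11: RHS = 13, y in [8, 9]  -> 2 point(s)
  x = 12: RHS = 9, y in [3, 14]  -> 2 point(s)
  x = 13: RHS = 9, y in [3, 14]  -> 2 point(s)
  x = 14: RHS = 2, y in [6, 11]  -> 2 point(s)
  x = 16: RHS = 8, y in [5, 12]  -> 2 point(s)
Affine points: 23. Add the point at infinity: total = 24.

#E(F_17) = 24


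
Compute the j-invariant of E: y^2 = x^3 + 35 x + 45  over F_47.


Delta = -16(4 a^3 + 27 b^2) mod 47 = 12
-1728 * (4 a)^3 = -1728 * (4*35)^3 mod 47 = 36
j = 36 * 12^(-1) mod 47 = 3

j = 3 (mod 47)


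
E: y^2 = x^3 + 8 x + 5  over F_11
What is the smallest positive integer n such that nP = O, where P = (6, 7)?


Compute successive multiples of P until we hit O:
  1P = (6, 7)
  2P = (3, 10)
  3P = (3, 1)
  4P = (6, 4)
  5P = O

ord(P) = 5


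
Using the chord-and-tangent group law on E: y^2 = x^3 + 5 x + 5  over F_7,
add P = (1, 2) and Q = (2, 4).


P != Q, so use the chord formula.
s = (y2 - y1) / (x2 - x1) = (2) / (1) mod 7 = 2
x3 = s^2 - x1 - x2 mod 7 = 2^2 - 1 - 2 = 1
y3 = s (x1 - x3) - y1 mod 7 = 2 * (1 - 1) - 2 = 5

P + Q = (1, 5)


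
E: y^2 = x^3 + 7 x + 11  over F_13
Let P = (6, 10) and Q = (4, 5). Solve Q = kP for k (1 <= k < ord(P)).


Enumerate multiples of P until we hit Q = (4, 5):
  1P = (6, 10)
  2P = (4, 8)
  3P = (4, 5)
Match found at i = 3.

k = 3


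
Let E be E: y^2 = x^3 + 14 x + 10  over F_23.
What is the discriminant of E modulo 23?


4 a^3 + 27 b^2 = 4*14^3 + 27*10^2 = 10976 + 2700 = 13676
Delta = -16 * (13676) = -218816
Delta mod 23 = 6

Delta = 6 (mod 23)


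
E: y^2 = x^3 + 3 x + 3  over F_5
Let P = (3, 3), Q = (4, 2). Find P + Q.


P != Q, so use the chord formula.
s = (y2 - y1) / (x2 - x1) = (4) / (1) mod 5 = 4
x3 = s^2 - x1 - x2 mod 5 = 4^2 - 3 - 4 = 4
y3 = s (x1 - x3) - y1 mod 5 = 4 * (3 - 4) - 3 = 3

P + Q = (4, 3)


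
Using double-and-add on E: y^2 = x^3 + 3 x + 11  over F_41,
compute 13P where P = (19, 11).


k = 13 = 1101_2 (binary, LSB first: 1011)
Double-and-add from P = (19, 11):
  bit 0 = 1: acc = O + (19, 11) = (19, 11)
  bit 1 = 0: acc unchanged = (19, 11)
  bit 2 = 1: acc = (19, 11) + (10, 4) = (4, 28)
  bit 3 = 1: acc = (4, 28) + (25, 7) = (13, 22)

13P = (13, 22)


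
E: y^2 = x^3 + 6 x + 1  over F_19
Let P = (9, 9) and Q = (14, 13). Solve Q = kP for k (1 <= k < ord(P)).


Enumerate multiples of P until we hit Q = (14, 13):
  1P = (9, 9)
  2P = (5, 2)
  3P = (14, 6)
  4P = (7, 5)
  5P = (7, 14)
  6P = (14, 13)
Match found at i = 6.

k = 6


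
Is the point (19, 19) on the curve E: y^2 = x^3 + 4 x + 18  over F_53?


Check whether y^2 = x^3 + 4 x + 18 (mod 53) for (x, y) = (19, 19).
LHS: y^2 = 19^2 mod 53 = 43
RHS: x^3 + 4 x + 18 = 19^3 + 4*19 + 18 mod 53 = 10
LHS != RHS

No, not on the curve


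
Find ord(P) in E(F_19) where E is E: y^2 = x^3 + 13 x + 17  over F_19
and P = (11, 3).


Compute successive multiples of P until we hit O:
  1P = (11, 3)
  2P = (8, 14)
  3P = (5, 13)
  4P = (10, 8)
  5P = (4, 0)
  6P = (10, 11)
  7P = (5, 6)
  8P = (8, 5)
  ... (continuing to 10P)
  10P = O

ord(P) = 10


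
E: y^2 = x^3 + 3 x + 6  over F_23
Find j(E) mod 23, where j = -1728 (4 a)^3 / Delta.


Delta = -16(4 a^3 + 27 b^2) mod 23 = 16
-1728 * (4 a)^3 = -1728 * (4*3)^3 mod 23 = 14
j = 14 * 16^(-1) mod 23 = 21

j = 21 (mod 23)


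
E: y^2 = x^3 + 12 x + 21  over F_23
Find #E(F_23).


For each x in F_23, count y with y^2 = x^3 + 12 x + 21 mod 23:
  x = 4: RHS = 18, y in [8, 15]  -> 2 point(s)
  x = 8: RHS = 8, y in [10, 13]  -> 2 point(s)
  x = 11: RHS = 12, y in [9, 14]  -> 2 point(s)
  x = 14: RHS = 12, y in [9, 14]  -> 2 point(s)
  x = 16: RHS = 8, y in [10, 13]  -> 2 point(s)
  x = 17: RHS = 9, y in [3, 20]  -> 2 point(s)
  x = 19: RHS = 1, y in [1, 22]  -> 2 point(s)
  x = 20: RHS = 4, y in [2, 21]  -> 2 point(s)
  x = 21: RHS = 12, y in [9, 14]  -> 2 point(s)
  x = 22: RHS = 8, y in [10, 13]  -> 2 point(s)
Affine points: 20. Add the point at infinity: total = 21.

#E(F_23) = 21


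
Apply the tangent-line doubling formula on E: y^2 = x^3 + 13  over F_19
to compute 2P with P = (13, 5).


Doubling: s = (3 x1^2 + a) / (2 y1)
s = (3*13^2 + 0) / (2*5) mod 19 = 7
x3 = s^2 - 2 x1 mod 19 = 7^2 - 2*13 = 4
y3 = s (x1 - x3) - y1 mod 19 = 7 * (13 - 4) - 5 = 1

2P = (4, 1)


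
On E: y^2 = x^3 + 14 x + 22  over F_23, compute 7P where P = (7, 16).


k = 7 = 111_2 (binary, LSB first: 111)
Double-and-add from P = (7, 16):
  bit 0 = 1: acc = O + (7, 16) = (7, 16)
  bit 1 = 1: acc = (7, 16) + (9, 7) = (10, 9)
  bit 2 = 1: acc = (10, 9) + (14, 8) = (12, 3)

7P = (12, 3)


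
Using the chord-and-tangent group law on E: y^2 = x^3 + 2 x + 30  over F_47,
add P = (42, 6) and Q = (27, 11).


P != Q, so use the chord formula.
s = (y2 - y1) / (x2 - x1) = (5) / (32) mod 47 = 31
x3 = s^2 - x1 - x2 mod 47 = 31^2 - 42 - 27 = 46
y3 = s (x1 - x3) - y1 mod 47 = 31 * (42 - 46) - 6 = 11

P + Q = (46, 11)


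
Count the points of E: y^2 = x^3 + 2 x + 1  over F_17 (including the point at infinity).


For each x in F_17, count y with y^2 = x^3 + 2 x + 1 mod 17:
  x = 0: RHS = 1, y in [1, 16]  -> 2 point(s)
  x = 1: RHS = 4, y in [2, 15]  -> 2 point(s)
  x = 2: RHS = 13, y in [8, 9]  -> 2 point(s)
  x = 3: RHS = 0, y in [0]  -> 1 point(s)
  x = 5: RHS = 0, y in [0]  -> 1 point(s)
  x = 6: RHS = 8, y in [5, 12]  -> 2 point(s)
  x = 7: RHS = 1, y in [1, 16]  -> 2 point(s)
  x = 8: RHS = 2, y in [6, 11]  -> 2 point(s)
  x = 9: RHS = 0, y in [0]  -> 1 point(s)
  x = 10: RHS = 1, y in [1, 16]  -> 2 point(s)
  x = 12: RHS = 2, y in [6, 11]  -> 2 point(s)
  x = 14: RHS = 2, y in [6, 11]  -> 2 point(s)
  x = 16: RHS = 15, y in [7, 10]  -> 2 point(s)
Affine points: 23. Add the point at infinity: total = 24.

#E(F_17) = 24


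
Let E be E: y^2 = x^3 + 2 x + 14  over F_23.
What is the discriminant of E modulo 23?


4 a^3 + 27 b^2 = 4*2^3 + 27*14^2 = 32 + 5292 = 5324
Delta = -16 * (5324) = -85184
Delta mod 23 = 8

Delta = 8 (mod 23)


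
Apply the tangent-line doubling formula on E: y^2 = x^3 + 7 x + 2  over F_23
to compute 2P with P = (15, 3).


Doubling: s = (3 x1^2 + a) / (2 y1)
s = (3*15^2 + 7) / (2*3) mod 23 = 14
x3 = s^2 - 2 x1 mod 23 = 14^2 - 2*15 = 5
y3 = s (x1 - x3) - y1 mod 23 = 14 * (15 - 5) - 3 = 22

2P = (5, 22)


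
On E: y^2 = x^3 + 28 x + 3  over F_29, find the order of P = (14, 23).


Compute successive multiples of P until we hit O:
  1P = (14, 23)
  2P = (10, 23)
  3P = (5, 6)
  4P = (15, 17)
  5P = (7, 22)
  6P = (24, 17)
  7P = (25, 1)
  8P = (23, 24)
  ... (continuing to 25P)
  25P = O

ord(P) = 25


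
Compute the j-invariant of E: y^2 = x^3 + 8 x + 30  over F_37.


Delta = -16(4 a^3 + 27 b^2) mod 37 = 10
-1728 * (4 a)^3 = -1728 * (4*8)^3 mod 37 = 31
j = 31 * 10^(-1) mod 37 = 29

j = 29 (mod 37)


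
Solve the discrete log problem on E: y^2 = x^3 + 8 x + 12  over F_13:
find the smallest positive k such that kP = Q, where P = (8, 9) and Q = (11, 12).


Enumerate multiples of P until we hit Q = (11, 12):
  1P = (8, 9)
  2P = (11, 1)
  3P = (4, 2)
  4P = (0, 5)
  5P = (2, 7)
  6P = (6, 9)
  7P = (12, 4)
  8P = (10, 0)
  9P = (12, 9)
  10P = (6, 4)
  11P = (2, 6)
  12P = (0, 8)
  13P = (4, 11)
  14P = (11, 12)
Match found at i = 14.

k = 14


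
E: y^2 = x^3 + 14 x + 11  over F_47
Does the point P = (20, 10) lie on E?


Check whether y^2 = x^3 + 14 x + 11 (mod 47) for (x, y) = (20, 10).
LHS: y^2 = 10^2 mod 47 = 6
RHS: x^3 + 14 x + 11 = 20^3 + 14*20 + 11 mod 47 = 19
LHS != RHS

No, not on the curve


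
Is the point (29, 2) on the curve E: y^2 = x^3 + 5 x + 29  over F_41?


Check whether y^2 = x^3 + 5 x + 29 (mod 41) for (x, y) = (29, 2).
LHS: y^2 = 2^2 mod 41 = 4
RHS: x^3 + 5 x + 29 = 29^3 + 5*29 + 29 mod 41 = 4
LHS = RHS

Yes, on the curve


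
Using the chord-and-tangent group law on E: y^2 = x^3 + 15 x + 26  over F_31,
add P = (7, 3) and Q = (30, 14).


P != Q, so use the chord formula.
s = (y2 - y1) / (x2 - x1) = (11) / (23) mod 31 = 18
x3 = s^2 - x1 - x2 mod 31 = 18^2 - 7 - 30 = 8
y3 = s (x1 - x3) - y1 mod 31 = 18 * (7 - 8) - 3 = 10

P + Q = (8, 10)


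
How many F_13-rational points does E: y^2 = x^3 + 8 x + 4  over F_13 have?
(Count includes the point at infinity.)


For each x in F_13, count y with y^2 = x^3 + 8 x + 4 mod 13:
  x = 0: RHS = 4, y in [2, 11]  -> 2 point(s)
  x = 1: RHS = 0, y in [0]  -> 1 point(s)
  x = 3: RHS = 3, y in [4, 9]  -> 2 point(s)
  x = 4: RHS = 9, y in [3, 10]  -> 2 point(s)
  x = 5: RHS = 0, y in [0]  -> 1 point(s)
  x = 7: RHS = 0, y in [0]  -> 1 point(s)
  x = 9: RHS = 12, y in [5, 8]  -> 2 point(s)
Affine points: 11. Add the point at infinity: total = 12.

#E(F_13) = 12


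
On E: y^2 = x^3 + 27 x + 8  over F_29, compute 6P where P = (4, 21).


k = 6 = 110_2 (binary, LSB first: 011)
Double-and-add from P = (4, 21):
  bit 0 = 0: acc unchanged = O
  bit 1 = 1: acc = O + (27, 27) = (27, 27)
  bit 2 = 1: acc = (27, 27) + (3, 0) = (27, 2)

6P = (27, 2)


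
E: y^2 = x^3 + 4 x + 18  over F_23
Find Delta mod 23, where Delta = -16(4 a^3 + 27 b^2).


4 a^3 + 27 b^2 = 4*4^3 + 27*18^2 = 256 + 8748 = 9004
Delta = -16 * (9004) = -144064
Delta mod 23 = 8

Delta = 8 (mod 23)


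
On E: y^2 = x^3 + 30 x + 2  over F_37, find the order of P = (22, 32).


Compute successive multiples of P until we hit O:
  1P = (22, 32)
  2P = (33, 22)
  3P = (29, 8)
  4P = (34, 25)
  5P = (15, 4)
  6P = (16, 29)
  7P = (27, 21)
  8P = (18, 11)
  ... (continuing to 34P)
  34P = O

ord(P) = 34


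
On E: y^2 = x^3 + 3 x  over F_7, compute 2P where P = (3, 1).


Doubling: s = (3 x1^2 + a) / (2 y1)
s = (3*3^2 + 3) / (2*1) mod 7 = 1
x3 = s^2 - 2 x1 mod 7 = 1^2 - 2*3 = 2
y3 = s (x1 - x3) - y1 mod 7 = 1 * (3 - 2) - 1 = 0

2P = (2, 0)


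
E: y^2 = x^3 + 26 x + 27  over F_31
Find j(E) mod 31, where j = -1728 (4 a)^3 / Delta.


Delta = -16(4 a^3 + 27 b^2) mod 31 = 3
-1728 * (4 a)^3 = -1728 * (4*26)^3 mod 31 = 15
j = 15 * 3^(-1) mod 31 = 5

j = 5 (mod 31)


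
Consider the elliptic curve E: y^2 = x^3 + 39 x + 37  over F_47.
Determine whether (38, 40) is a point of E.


Check whether y^2 = x^3 + 39 x + 37 (mod 47) for (x, y) = (38, 40).
LHS: y^2 = 40^2 mod 47 = 2
RHS: x^3 + 39 x + 37 = 38^3 + 39*38 + 37 mod 47 = 38
LHS != RHS

No, not on the curve


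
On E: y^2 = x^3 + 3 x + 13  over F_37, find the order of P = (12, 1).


Compute successive multiples of P until we hit O:
  1P = (12, 1)
  2P = (24, 16)
  3P = (28, 16)
  4P = (33, 14)
  5P = (22, 21)
  6P = (7, 9)
  7P = (25, 5)
  8P = (36, 3)
  ... (continuing to 37P)
  37P = O

ord(P) = 37


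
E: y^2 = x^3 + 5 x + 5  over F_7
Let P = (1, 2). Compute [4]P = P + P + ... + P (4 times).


k = 4 = 100_2 (binary, LSB first: 001)
Double-and-add from P = (1, 2):
  bit 0 = 0: acc unchanged = O
  bit 1 = 0: acc unchanged = O
  bit 2 = 1: acc = O + (5, 6) = (5, 6)

4P = (5, 6)


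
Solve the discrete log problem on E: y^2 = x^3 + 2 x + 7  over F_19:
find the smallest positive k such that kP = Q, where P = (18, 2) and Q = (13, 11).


Enumerate multiples of P until we hit Q = (13, 11):
  1P = (18, 2)
  2P = (0, 11)
  3P = (6, 11)
  4P = (11, 7)
  5P = (13, 8)
  6P = (13, 11)
Match found at i = 6.

k = 6


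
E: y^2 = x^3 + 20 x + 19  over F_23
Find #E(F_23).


For each x in F_23, count y with y^2 = x^3 + 20 x + 19 mod 23:
  x = 4: RHS = 2, y in [5, 18]  -> 2 point(s)
  x = 8: RHS = 1, y in [1, 22]  -> 2 point(s)
  x = 9: RHS = 8, y in [10, 13]  -> 2 point(s)
  x = 10: RHS = 0, y in [0]  -> 1 point(s)
  x = 11: RHS = 6, y in [11, 12]  -> 2 point(s)
  x = 12: RHS = 9, y in [3, 20]  -> 2 point(s)
  x = 18: RHS = 1, y in [1, 22]  -> 2 point(s)
  x = 19: RHS = 13, y in [6, 17]  -> 2 point(s)
  x = 20: RHS = 1, y in [1, 22]  -> 2 point(s)
Affine points: 17. Add the point at infinity: total = 18.

#E(F_23) = 18


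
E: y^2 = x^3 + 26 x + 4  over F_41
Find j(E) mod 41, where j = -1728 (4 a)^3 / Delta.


Delta = -16(4 a^3 + 27 b^2) mod 41 = 29
-1728 * (4 a)^3 = -1728 * (4*26)^3 mod 41 = 31
j = 31 * 29^(-1) mod 41 = 35

j = 35 (mod 41)


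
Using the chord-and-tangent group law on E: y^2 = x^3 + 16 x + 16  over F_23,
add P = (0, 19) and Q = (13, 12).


P != Q, so use the chord formula.
s = (y2 - y1) / (x2 - x1) = (16) / (13) mod 23 = 3
x3 = s^2 - x1 - x2 mod 23 = 3^2 - 0 - 13 = 19
y3 = s (x1 - x3) - y1 mod 23 = 3 * (0 - 19) - 19 = 16

P + Q = (19, 16)


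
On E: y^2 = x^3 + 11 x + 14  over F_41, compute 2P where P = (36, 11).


Doubling: s = (3 x1^2 + a) / (2 y1)
s = (3*36^2 + 11) / (2*11) mod 41 = 30
x3 = s^2 - 2 x1 mod 41 = 30^2 - 2*36 = 8
y3 = s (x1 - x3) - y1 mod 41 = 30 * (36 - 8) - 11 = 9

2P = (8, 9)


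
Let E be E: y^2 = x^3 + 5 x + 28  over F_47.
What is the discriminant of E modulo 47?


4 a^3 + 27 b^2 = 4*5^3 + 27*28^2 = 500 + 21168 = 21668
Delta = -16 * (21668) = -346688
Delta mod 47 = 31

Delta = 31 (mod 47)


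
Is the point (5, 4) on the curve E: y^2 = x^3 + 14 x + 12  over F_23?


Check whether y^2 = x^3 + 14 x + 12 (mod 23) for (x, y) = (5, 4).
LHS: y^2 = 4^2 mod 23 = 16
RHS: x^3 + 14 x + 12 = 5^3 + 14*5 + 12 mod 23 = 0
LHS != RHS

No, not on the curve


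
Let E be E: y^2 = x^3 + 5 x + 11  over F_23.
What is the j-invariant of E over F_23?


Delta = -16(4 a^3 + 27 b^2) mod 23 = 11
-1728 * (4 a)^3 = -1728 * (4*5)^3 mod 23 = 12
j = 12 * 11^(-1) mod 23 = 22

j = 22 (mod 23)


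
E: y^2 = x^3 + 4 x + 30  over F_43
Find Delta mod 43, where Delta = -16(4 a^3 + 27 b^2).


4 a^3 + 27 b^2 = 4*4^3 + 27*30^2 = 256 + 24300 = 24556
Delta = -16 * (24556) = -392896
Delta mod 43 = 38

Delta = 38 (mod 43)


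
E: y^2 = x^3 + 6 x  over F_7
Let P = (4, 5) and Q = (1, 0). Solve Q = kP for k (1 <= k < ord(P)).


Enumerate multiples of P until we hit Q = (1, 0):
  1P = (4, 5)
  2P = (1, 0)
Match found at i = 2.

k = 2


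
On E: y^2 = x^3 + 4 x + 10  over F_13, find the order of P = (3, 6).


Compute successive multiples of P until we hit O:
  1P = (3, 6)
  2P = (6, 9)
  3P = (5, 5)
  4P = (2, 0)
  5P = (5, 8)
  6P = (6, 4)
  7P = (3, 7)
  8P = O

ord(P) = 8


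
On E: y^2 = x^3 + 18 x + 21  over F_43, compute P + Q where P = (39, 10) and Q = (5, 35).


P != Q, so use the chord formula.
s = (y2 - y1) / (x2 - x1) = (25) / (9) mod 43 = 41
x3 = s^2 - x1 - x2 mod 43 = 41^2 - 39 - 5 = 3
y3 = s (x1 - x3) - y1 mod 43 = 41 * (39 - 3) - 10 = 4

P + Q = (3, 4)


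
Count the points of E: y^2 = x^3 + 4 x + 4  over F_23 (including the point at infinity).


For each x in F_23, count y with y^2 = x^3 + 4 x + 4 mod 23:
  x = 0: RHS = 4, y in [2, 21]  -> 2 point(s)
  x = 1: RHS = 9, y in [3, 20]  -> 2 point(s)
  x = 10: RHS = 9, y in [3, 20]  -> 2 point(s)
  x = 12: RHS = 9, y in [3, 20]  -> 2 point(s)
  x = 15: RHS = 12, y in [9, 14]  -> 2 point(s)
  x = 16: RHS = 1, y in [1, 22]  -> 2 point(s)
  x = 19: RHS = 16, y in [4, 19]  -> 2 point(s)
Affine points: 14. Add the point at infinity: total = 15.

#E(F_23) = 15


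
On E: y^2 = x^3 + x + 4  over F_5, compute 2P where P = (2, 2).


Doubling: s = (3 x1^2 + a) / (2 y1)
s = (3*2^2 + 1) / (2*2) mod 5 = 2
x3 = s^2 - 2 x1 mod 5 = 2^2 - 2*2 = 0
y3 = s (x1 - x3) - y1 mod 5 = 2 * (2 - 0) - 2 = 2

2P = (0, 2)


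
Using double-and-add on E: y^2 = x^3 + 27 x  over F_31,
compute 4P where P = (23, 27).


k = 4 = 100_2 (binary, LSB first: 001)
Double-and-add from P = (23, 27):
  bit 0 = 0: acc unchanged = O
  bit 1 = 0: acc unchanged = O
  bit 2 = 1: acc = O + (2, 0) = (2, 0)

4P = (2, 0)


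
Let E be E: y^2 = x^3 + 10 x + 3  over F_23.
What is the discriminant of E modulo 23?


4 a^3 + 27 b^2 = 4*10^3 + 27*3^2 = 4000 + 243 = 4243
Delta = -16 * (4243) = -67888
Delta mod 23 = 8

Delta = 8 (mod 23)


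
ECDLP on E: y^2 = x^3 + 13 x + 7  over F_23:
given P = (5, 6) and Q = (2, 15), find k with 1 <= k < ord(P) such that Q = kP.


Enumerate multiples of P until we hit Q = (2, 15):
  1P = (5, 6)
  2P = (8, 18)
  3P = (3, 2)
  4P = (19, 12)
  5P = (2, 15)
Match found at i = 5.

k = 5


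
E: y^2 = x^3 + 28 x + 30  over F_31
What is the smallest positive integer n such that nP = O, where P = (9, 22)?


Compute successive multiples of P until we hit O:
  1P = (9, 22)
  2P = (22, 17)
  3P = (4, 19)
  4P = (1, 20)
  5P = (23, 21)
  6P = (27, 28)
  7P = (2, 1)
  8P = (29, 11)
  ... (continuing to 33P)
  33P = O

ord(P) = 33


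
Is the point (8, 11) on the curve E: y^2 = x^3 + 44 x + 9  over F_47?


Check whether y^2 = x^3 + 44 x + 9 (mod 47) for (x, y) = (8, 11).
LHS: y^2 = 11^2 mod 47 = 27
RHS: x^3 + 44 x + 9 = 8^3 + 44*8 + 9 mod 47 = 27
LHS = RHS

Yes, on the curve


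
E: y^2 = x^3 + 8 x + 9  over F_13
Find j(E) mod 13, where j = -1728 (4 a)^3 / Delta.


Delta = -16(4 a^3 + 27 b^2) mod 13 = 9
-1728 * (4 a)^3 = -1728 * (4*8)^3 mod 13 = 8
j = 8 * 9^(-1) mod 13 = 11

j = 11 (mod 13)


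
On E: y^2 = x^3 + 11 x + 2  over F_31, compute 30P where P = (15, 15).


k = 30 = 11110_2 (binary, LSB first: 01111)
Double-and-add from P = (15, 15):
  bit 0 = 0: acc unchanged = O
  bit 1 = 1: acc = O + (17, 24) = (17, 24)
  bit 2 = 1: acc = (17, 24) + (7, 22) = (12, 8)
  bit 3 = 1: acc = (12, 8) + (11, 20) = (28, 29)
  bit 4 = 1: acc = (28, 29) + (19, 23) = (12, 23)

30P = (12, 23)


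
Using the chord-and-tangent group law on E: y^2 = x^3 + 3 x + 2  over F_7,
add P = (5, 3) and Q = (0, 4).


P != Q, so use the chord formula.
s = (y2 - y1) / (x2 - x1) = (1) / (2) mod 7 = 4
x3 = s^2 - x1 - x2 mod 7 = 4^2 - 5 - 0 = 4
y3 = s (x1 - x3) - y1 mod 7 = 4 * (5 - 4) - 3 = 1

P + Q = (4, 1)


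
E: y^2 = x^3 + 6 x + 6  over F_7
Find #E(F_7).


For each x in F_7, count y with y^2 = x^3 + 6 x + 6 mod 7:
  x = 3: RHS = 2, y in [3, 4]  -> 2 point(s)
  x = 5: RHS = 0, y in [0]  -> 1 point(s)
Affine points: 3. Add the point at infinity: total = 4.

#E(F_7) = 4


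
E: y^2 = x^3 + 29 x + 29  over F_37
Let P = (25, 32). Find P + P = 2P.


Doubling: s = (3 x1^2 + a) / (2 y1)
s = (3*25^2 + 29) / (2*32) mod 37 = 2
x3 = s^2 - 2 x1 mod 37 = 2^2 - 2*25 = 28
y3 = s (x1 - x3) - y1 mod 37 = 2 * (25 - 28) - 32 = 36

2P = (28, 36)
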